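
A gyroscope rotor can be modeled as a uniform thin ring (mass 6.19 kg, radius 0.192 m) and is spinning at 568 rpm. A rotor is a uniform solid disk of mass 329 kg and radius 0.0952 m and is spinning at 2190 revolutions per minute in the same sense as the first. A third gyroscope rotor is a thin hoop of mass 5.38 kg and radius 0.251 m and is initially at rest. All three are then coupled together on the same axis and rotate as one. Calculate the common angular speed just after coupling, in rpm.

No external torque acts about the common axis, so total angular momentum is conserved.
Moments of inertia: I_A = (6.19)(0.192)² = 0.2282 kg·m²; I_B = ½(329)(0.0952)² = 1.491 kg·m²; I_C = (5.38)(0.251)² = 0.3389 kg·m².
Taking A's sense as positive: L = (0.2282)(568) + (1.491)(2190) = 3395 kg·m²·rpm.
Combined I = 0.2282 + 1.491 + 0.3389 = 2.058 kg·m².
ω_f = L / I = 3395 / 2.058 = 1649 rpm.

|ω_f| ≈ 1650 rpm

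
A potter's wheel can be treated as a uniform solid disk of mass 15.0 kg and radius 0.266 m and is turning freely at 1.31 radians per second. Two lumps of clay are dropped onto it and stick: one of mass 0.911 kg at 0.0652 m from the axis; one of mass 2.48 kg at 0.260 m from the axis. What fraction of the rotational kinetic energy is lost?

fraction ≈ 0.244

No external torque acts about the axis; L_before = L_after.
I_p = ½(15.0)(0.266)² = 0.5307 kg·m².
Added inertia Σmr² = (0.911)(0.0652)² + (2.48)(0.260)² = 0.1715 kg·m²; I_f = 0.5307 + 0.1715 = 0.7022 kg·m².
ω_f = I_p ω_i / I_f = (0.5307)(1.31) / 0.7022 = 0.9900 rad/s.
KE_i = ½(0.5307)(1.310 rad/s)² = 0.4553 J; KE_f = ½(0.7022)(0.9900)² = 0.3441 J.
Fraction lost = 0.2443.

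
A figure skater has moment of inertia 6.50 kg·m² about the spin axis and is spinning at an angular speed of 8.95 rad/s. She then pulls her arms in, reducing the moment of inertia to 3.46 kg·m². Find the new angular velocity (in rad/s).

ω₂ ≈ 16.8 rad/s

Angular momentum about the spin axis is conserved since the torque about it is zero.
ω₂ = I₁ω₁ / I₂ = (6.500)(8.95 rad/s) / (3.460) = 16.81 rad/s.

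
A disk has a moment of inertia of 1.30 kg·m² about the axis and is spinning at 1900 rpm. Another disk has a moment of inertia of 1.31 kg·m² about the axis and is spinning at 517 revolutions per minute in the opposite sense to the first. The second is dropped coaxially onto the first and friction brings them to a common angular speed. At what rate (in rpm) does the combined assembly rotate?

|ω_f| ≈ 687 rpm

The coupling torques are internal; angular momentum about the shared axis is conserved.
Taking A's sense as positive: L = (1.300)(1900) − (1.310)(517) = 1793 kg·m²·rpm.
Combined I = 1.300 + 1.310 = 2.610 kg·m².
ω_f = L / I = 1793 / 2.610 = 686.9 rpm.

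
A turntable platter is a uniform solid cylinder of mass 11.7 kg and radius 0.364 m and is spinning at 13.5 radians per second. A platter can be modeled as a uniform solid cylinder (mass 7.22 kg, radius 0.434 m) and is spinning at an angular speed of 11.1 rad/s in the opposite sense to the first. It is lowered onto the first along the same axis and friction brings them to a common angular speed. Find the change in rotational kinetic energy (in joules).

No external torque acts about the common axis, so total angular momentum is conserved.
Moments of inertia: I_A = ½(11.7)(0.364)² = 0.7751 kg·m²; I_B = ½(7.22)(0.434)² = 0.6800 kg·m².
Taking A's sense as positive: L = (0.7751)(13.5) − (0.6800)(11.1) = 2.916 kg·m²·rad/s.
Combined I = 0.7751 + 0.6800 = 1.455 kg·m².
ω_f = L / I = 2.916 / 1.455 = 2.004 rad/s.
KE_i = ½ΣIω² = 112.5 J; KE_f = ½(1.455)(2.004)² = 2.922 J.

ΔKE ≈ -110 J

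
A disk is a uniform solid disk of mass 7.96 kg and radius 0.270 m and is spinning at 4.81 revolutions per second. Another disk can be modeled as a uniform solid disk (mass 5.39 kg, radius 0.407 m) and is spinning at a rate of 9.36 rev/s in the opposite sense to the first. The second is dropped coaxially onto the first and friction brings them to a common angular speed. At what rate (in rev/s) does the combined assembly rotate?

The coupling torques are internal; angular momentum about the shared axis is conserved.
Moments of inertia: I_A = ½(7.96)(0.270)² = 0.2901 kg·m²; I_B = ½(5.39)(0.407)² = 0.4464 kg·m².
Taking A's sense as positive: L = (0.2901)(4.81) − (0.4464)(9.36) = -2.783 kg·m²·rev/s.
Combined I = 0.2901 + 0.4464 = 0.7366 kg·m².
ω_f = L / I = -2.783 / 0.7366 = -3.778 rev/s.

|ω_f| ≈ 3.78 rev/s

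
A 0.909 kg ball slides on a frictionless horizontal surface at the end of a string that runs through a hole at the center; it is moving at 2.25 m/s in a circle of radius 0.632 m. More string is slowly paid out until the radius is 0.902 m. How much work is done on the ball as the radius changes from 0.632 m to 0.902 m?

W ≈ -1.17 J

Central (radial) force ⇒ zero torque about the center ⇒ m v r is constant.
v₂ = v₁ r₁ / r₂ = (2.25)(0.632) / (0.902) = 1.576 m/s.
W = ΔKE = ½m(v₂² − v₁²) = -1.171 J.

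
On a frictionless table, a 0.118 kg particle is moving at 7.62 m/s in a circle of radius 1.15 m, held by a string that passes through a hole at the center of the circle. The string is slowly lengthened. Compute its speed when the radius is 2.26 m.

The only horizontal force on the mass is along the cord (radial), so it exerts no torque about the hole and angular momentum m v r is conserved.
v₂ = v₁ r₁ / r₂ = (7.62)(1.15) / (2.26) = 3.877 m/s.

v₂ ≈ 3.88 m/s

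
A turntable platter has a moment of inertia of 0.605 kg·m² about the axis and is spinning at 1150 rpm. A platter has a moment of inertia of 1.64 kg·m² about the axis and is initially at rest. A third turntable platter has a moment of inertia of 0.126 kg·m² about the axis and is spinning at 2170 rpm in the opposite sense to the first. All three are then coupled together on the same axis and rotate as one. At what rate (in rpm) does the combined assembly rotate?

The coupling torques are internal; angular momentum about the shared axis is conserved.
Taking A's sense as positive: L = (0.6050)(1150) − (0.1260)(2170) = 422.3 kg·m²·rpm.
Combined I = 0.6050 + 1.640 + 0.1260 = 2.371 kg·m².
ω_f = L / I = 422.3 / 2.371 = 178.1 rpm.

|ω_f| ≈ 178 rpm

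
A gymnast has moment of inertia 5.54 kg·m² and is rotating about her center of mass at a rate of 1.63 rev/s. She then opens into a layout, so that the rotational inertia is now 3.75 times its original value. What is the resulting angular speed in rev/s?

ω₂ ≈ 0.435 rev/s

With no external torque about the axis, L is conserved: I₁ω₁ = I₂ω₂.
I₂ = 3.75 × 5.54 = 20.77 kg·m².
ω₂ = I₁ω₁ / I₂ = (5.540)(1.63 rev/s) / (20.77) = 0.4347 rev/s.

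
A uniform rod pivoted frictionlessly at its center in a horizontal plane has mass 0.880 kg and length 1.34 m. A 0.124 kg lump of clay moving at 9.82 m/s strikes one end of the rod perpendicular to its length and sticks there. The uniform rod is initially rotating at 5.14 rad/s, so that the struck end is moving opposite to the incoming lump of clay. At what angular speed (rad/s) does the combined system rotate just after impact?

|ω_f| ≈ 0.742 rad/s

The axle reaction passes through the pivot and exerts no torque about it; angular momentum about the pivot is conserved through the impact.
I_p = (1/12)(0.880)(1.34)² = 0.1317 kg·m². Taking the sense of the lump of clay's angular momentum as positive, L_{lump} = m v R = (0.124)(9.82)(1.34/2) = 0.8158 kg·m²/s.
L_i = −I_p ω_p + m v R = −(0.1317)(5.14) + 0.8158 = 0.1390 kg·m²/s.
After sticking, I_f = I_p + m R² = 0.1317 + (0.124)(1.34/2)² = 0.1873 kg·m².
ω_f = L_i / I_f = 0.1390 / 0.1873 = 0.7421 rad/s.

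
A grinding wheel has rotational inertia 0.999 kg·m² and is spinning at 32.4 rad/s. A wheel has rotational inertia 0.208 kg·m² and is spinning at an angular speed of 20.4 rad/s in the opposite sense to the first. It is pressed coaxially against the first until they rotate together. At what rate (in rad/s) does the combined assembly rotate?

The coupling torques are internal; angular momentum about the shared axis is conserved.
Taking A's sense as positive: L = (0.9990)(32.4) − (0.2080)(20.4) = 28.12 kg·m²·rad/s.
Combined I = 0.9990 + 0.2080 = 1.207 kg·m².
ω_f = L / I = 28.12 / 1.207 = 23.30 rad/s.

|ω_f| ≈ 23.3 rad/s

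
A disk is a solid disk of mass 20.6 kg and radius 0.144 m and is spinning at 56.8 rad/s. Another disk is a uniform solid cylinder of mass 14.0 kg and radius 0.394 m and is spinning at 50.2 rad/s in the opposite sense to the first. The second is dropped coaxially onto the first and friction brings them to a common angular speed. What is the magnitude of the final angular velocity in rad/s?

The coupling torques are internal; angular momentum about the shared axis is conserved.
Moments of inertia: I_A = ½(20.6)(0.144)² = 0.2136 kg·m²; I_B = ½(14.0)(0.394)² = 1.087 kg·m².
Taking A's sense as positive: L = (0.2136)(56.8) − (1.087)(50.2) = -42.42 kg·m²·rad/s.
Combined I = 0.2136 + 1.087 = 1.300 kg·m².
ω_f = L / I = -42.42 / 1.300 = -32.62 rad/s.

|ω_f| ≈ 32.6 rad/s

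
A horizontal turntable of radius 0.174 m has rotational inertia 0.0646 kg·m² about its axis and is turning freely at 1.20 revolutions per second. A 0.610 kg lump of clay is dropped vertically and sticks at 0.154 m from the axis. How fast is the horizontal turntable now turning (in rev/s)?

No external torque acts about the axis; L_before = L_after.
Added inertia Σmr² = (0.610)(0.154)² = 0.01447 kg·m²; I_f = 0.06460 + 0.01447 = 0.07907 kg·m².
ω_f = I_p ω_i / I_f = (0.06460)(1.20) / 0.07907 = 0.9804 rev/s.

ω_f ≈ 0.980 rev/s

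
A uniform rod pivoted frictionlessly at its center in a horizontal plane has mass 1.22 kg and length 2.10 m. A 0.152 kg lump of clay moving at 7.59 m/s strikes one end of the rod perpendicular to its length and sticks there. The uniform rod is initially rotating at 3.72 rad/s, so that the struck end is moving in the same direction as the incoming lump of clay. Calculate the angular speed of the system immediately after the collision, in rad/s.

|ω_f| ≈ 4.67 rad/s

The axle reaction passes through the pivot and exerts no torque about it; angular momentum about the pivot is conserved through the impact.
I_p = (1/12)(1.22)(2.10)² = 0.4484 kg·m². Taking the sense of the lump of clay's angular momentum as positive, L_{lump} = m v R = (0.152)(7.59)(2.10/2) = 1.211 kg·m²/s.
L_i = +I_p ω_p + m v R = +(0.4484)(3.72) + 1.211 = 2.879 kg·m²/s.
After sticking, I_f = I_p + m R² = 0.4484 + (0.152)(2.10/2)² = 0.6159 kg·m².
ω_f = L_i / I_f = 2.879 / 0.6159 = 4.675 rad/s.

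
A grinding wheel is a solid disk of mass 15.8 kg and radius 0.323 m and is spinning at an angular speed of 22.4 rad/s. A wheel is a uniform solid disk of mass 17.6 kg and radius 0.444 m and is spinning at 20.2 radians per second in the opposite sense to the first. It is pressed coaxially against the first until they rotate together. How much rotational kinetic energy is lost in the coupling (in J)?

No external torque acts about the common axis, so total angular momentum is conserved.
Moments of inertia: I_A = ½(15.8)(0.323)² = 0.8242 kg·m²; I_B = ½(17.6)(0.444)² = 1.735 kg·m².
Taking A's sense as positive: L = (0.8242)(22.4) − (1.735)(20.2) = -16.58 kg·m²·rad/s.
Combined I = 0.8242 + 1.735 = 2.559 kg·m².
ω_f = L / I = -16.58 / 2.559 = -6.479 rad/s.
KE_i = ½ΣIω² = 560.7 J; KE_f = ½(2.559)(6.479)² = 53.72 J.

ΔKE lost ≈ 507 J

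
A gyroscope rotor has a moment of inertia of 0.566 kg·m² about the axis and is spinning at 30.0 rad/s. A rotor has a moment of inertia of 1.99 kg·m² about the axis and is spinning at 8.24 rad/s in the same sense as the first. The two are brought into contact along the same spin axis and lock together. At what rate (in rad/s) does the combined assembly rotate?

|ω_f| ≈ 13.1 rad/s

The coupling torques are internal; angular momentum about the shared axis is conserved.
Taking A's sense as positive: L = (0.5660)(30.0) + (1.990)(8.24) = 33.38 kg·m²·rad/s.
Combined I = 0.5660 + 1.990 = 2.556 kg·m².
ω_f = L / I = 33.38 / 2.556 = 13.06 rad/s.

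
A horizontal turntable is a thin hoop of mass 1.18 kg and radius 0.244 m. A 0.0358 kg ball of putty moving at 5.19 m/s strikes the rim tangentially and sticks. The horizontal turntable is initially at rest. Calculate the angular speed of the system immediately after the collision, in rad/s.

|ω_f| ≈ 0.626 rad/s

The axle reaction passes through the axle and exerts no torque about it; angular momentum about the axle is conserved through the impact.
I_p = (1.18)(0.244)² = 0.07025 kg·m². Taking the sense of the ball of putty's angular momentum as positive, L_{ball} = m v R = (0.0358)(5.19)(0.244) = 0.04534 kg·m²/s.
L_i = 0 + 0.04534 = 0.04534 kg·m²/s.
After sticking, I_f = I_p + m R² = 0.07025 + (0.0358)(0.244)² = 0.07238 kg·m².
ω_f = L_i / I_f = 0.04534 / 0.07238 = 0.6263 rad/s.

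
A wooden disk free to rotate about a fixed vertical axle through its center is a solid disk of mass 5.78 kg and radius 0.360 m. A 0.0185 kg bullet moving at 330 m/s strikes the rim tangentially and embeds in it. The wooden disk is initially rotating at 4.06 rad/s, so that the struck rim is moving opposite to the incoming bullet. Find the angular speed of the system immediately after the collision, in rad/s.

|ω_f| ≈ 1.80 rad/s

About the axle the impulsive forces during the collision are internal, so angular momentum about that axis is conserved.
I_p = ½(5.78)(0.360)² = 0.3745 kg·m². Taking the sense of the bullet's angular momentum as positive, L_{bullet} = m v R = (0.0185)(330)(0.360) = 2.198 kg·m²/s.
L_i = −I_p ω_p + m v R = −(0.3745)(4.06) + 2.198 = 0.6772 kg·m²/s.
After sticking, I_f = I_p + m R² = 0.3745 + (0.0185)(0.360)² = 0.3769 kg·m².
ω_f = L_i / I_f = 0.6772 / 0.3769 = 1.796 rad/s.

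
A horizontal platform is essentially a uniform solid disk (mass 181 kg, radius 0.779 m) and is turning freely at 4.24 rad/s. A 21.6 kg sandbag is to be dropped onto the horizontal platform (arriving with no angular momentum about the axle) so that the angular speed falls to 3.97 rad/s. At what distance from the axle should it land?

r ≈ 0.416 m

The added mass arrives with no angular momentum about the axle, and any external torque about the axle is negligible, so the system's angular momentum is conserved.
I_p = ½(181)(0.779)² = 54.92 kg·m².
I_p ω_i = (I_p + m r²) ω_f ⇒ m r² = I_p(ω_i/ω_f − 1) = 54.92(4.24/3.97 − 1) = 3.735 kg·m².
r = √(3.735/21.6) = 0.4158 m.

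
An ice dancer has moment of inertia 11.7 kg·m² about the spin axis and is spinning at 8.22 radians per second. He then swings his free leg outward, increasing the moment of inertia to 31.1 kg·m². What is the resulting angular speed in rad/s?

No external torque acts about the spin axis, so angular momentum is conserved.
ω₂ = I₁ω₁ / I₂ = (11.70)(8.22 rad/s) / (31.10) = 3.092 rad/s.

ω₂ ≈ 3.09 rad/s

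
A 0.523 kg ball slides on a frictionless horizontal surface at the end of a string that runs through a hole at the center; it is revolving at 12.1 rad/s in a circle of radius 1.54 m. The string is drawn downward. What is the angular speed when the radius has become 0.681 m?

ω₂ ≈ 61.9 rad/s

No torque about the axis ⇒ m r₁² ω₁ = m r₂² ω₂.
ω₂ = ω₁ (r₁/r₂)² = (12.1)(1.54/0.681)² = 61.88 rad/s.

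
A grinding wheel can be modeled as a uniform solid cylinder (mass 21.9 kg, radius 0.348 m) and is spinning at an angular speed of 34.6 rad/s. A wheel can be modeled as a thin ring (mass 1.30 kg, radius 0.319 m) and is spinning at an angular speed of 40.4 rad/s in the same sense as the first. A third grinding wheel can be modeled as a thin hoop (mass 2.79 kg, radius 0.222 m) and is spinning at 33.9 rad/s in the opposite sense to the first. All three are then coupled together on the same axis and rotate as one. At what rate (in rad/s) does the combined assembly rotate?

|ω_f| ≈ 29.2 rad/s

The coupling torques are internal; angular momentum about the shared axis is conserved.
Moments of inertia: I_A = ½(21.9)(0.348)² = 1.326 kg·m²; I_B = (1.30)(0.319)² = 0.1323 kg·m²; I_C = (2.79)(0.222)² = 0.1375 kg·m².
Taking A's sense as positive: L = (1.326)(34.6) + (0.1323)(40.4) − (0.1375)(33.9) = 46.57 kg·m²·rad/s.
Combined I = 1.326 + 0.1323 + 0.1375 = 1.596 kg·m².
ω_f = L / I = 46.57 / 1.596 = 29.18 rad/s.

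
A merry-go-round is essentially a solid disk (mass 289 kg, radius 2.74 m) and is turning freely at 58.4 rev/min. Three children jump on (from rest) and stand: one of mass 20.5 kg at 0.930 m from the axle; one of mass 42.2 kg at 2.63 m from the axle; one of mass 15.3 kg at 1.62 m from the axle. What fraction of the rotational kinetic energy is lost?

The added mass arrives with no angular momentum about the axle, and any external torque about the axle is negligible, so the system's angular momentum is conserved.
I_p = ½(289)(2.74)² = 1085 kg·m².
Added inertia Σmr² = (20.5)(0.930)² + (42.2)(2.63)² + (15.3)(1.62)² = 349.8 kg·m²; I_f = 1085 + 349.8 = 1435 kg·m².
ω_f = I_p ω_i / I_f = (1085)(58.4) / 1435 = 44.16 rpm.
KE_i = ½(1085)(6.116 rad/s)² = 20290 J; KE_f = ½(1435)(4.625)² = 15340 J.
Fraction lost = 0.2438.

fraction ≈ 0.244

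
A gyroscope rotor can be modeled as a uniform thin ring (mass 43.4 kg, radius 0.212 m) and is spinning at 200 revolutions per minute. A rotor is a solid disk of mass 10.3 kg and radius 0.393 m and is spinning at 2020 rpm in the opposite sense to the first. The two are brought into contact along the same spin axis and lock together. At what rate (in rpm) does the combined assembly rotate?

No external torque acts about the common axis, so total angular momentum is conserved.
Moments of inertia: I_A = (43.4)(0.212)² = 1.951 kg·m²; I_B = ½(10.3)(0.393)² = 0.7954 kg·m².
Taking A's sense as positive: L = (1.951)(200) − (0.7954)(2020) = -1217 kg·m²·rpm.
Combined I = 1.951 + 0.7954 = 2.746 kg·m².
ω_f = L / I = -1217 / 2.746 = -443.1 rpm.

|ω_f| ≈ 443 rpm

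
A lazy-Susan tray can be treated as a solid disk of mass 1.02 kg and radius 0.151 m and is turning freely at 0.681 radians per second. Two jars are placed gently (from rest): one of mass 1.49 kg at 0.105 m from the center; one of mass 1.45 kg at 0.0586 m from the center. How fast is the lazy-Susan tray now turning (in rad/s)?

No external torque acts about the center; L_before = L_after.
I_p = ½(1.02)(0.151)² = 0.01163 kg·m².
Added inertia Σmr² = (1.49)(0.105)² + (1.45)(0.0586)² = 0.02141 kg·m²; I_f = 0.01163 + 0.02141 = 0.03304 kg·m².
ω_f = I_p ω_i / I_f = (0.01163)(0.681) / 0.03304 = 0.2397 rad/s.

ω_f ≈ 0.240 rad/s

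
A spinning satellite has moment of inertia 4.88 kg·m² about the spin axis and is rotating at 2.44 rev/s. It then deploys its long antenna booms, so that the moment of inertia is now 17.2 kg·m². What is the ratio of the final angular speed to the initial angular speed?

No external torque acts about the spin axis, so angular momentum is conserved.
ω₂/ω₁ = I₁/I₂ = 4.880 / 17.20 = 0.2837.

ω₂/ω₁ ≈ 0.284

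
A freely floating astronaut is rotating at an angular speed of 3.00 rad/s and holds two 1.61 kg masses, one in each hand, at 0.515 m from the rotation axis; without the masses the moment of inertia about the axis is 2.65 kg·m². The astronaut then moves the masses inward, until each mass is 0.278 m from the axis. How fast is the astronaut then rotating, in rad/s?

No external torque acts about the spin axis, so angular momentum is conserved.
I₁ = 2.65 + 2(1.61)(0.515)² = 3.504 kg·m²; I₂ = 2.65 + 2(1.61)(0.278)² = 2.899 kg·m².
ω₂ = I₁ω₁ / I₂ = (3.504)(3.00 rad/s) / (2.899) = 3.626 rad/s.

ω₂ ≈ 3.63 rad/s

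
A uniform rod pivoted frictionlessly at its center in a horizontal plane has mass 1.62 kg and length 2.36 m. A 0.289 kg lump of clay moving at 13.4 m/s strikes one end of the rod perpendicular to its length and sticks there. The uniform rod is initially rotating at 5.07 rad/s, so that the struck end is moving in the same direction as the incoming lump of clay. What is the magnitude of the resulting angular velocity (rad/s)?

The axle reaction passes through the pivot and exerts no torque about it; angular momentum about the pivot is conserved through the impact.
I_p = (1/12)(1.62)(2.36)² = 0.7519 kg·m². Taking the sense of the lump of clay's angular momentum as positive, L_{lump} = m v R = (0.289)(13.4)(2.36/2) = 4.570 kg·m²/s.
L_i = +I_p ω_p + m v R = +(0.7519)(5.07) + 4.570 = 8.382 kg·m²/s.
After sticking, I_f = I_p + m R² = 0.7519 + (0.289)(2.36/2)² = 1.154 kg·m².
ω_f = L_i / I_f = 8.382 / 1.154 = 7.261 rad/s.

|ω_f| ≈ 7.26 rad/s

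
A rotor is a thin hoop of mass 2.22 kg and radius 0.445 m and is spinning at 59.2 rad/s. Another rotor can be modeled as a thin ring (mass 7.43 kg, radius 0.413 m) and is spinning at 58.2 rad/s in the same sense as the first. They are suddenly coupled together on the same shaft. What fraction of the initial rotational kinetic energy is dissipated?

No external torque acts about the common axis, so total angular momentum is conserved.
Moments of inertia: I_A = (2.22)(0.445)² = 0.4396 kg·m²; I_B = (7.43)(0.413)² = 1.267 kg·m².
Taking A's sense as positive: L = (0.4396)(59.2) + (1.267)(58.2) = 99.78 kg·m²·rad/s.
Combined I = 0.4396 + 1.267 = 1.707 kg·m².
ω_f = L / I = 99.78 / 1.707 = 58.46 rad/s.
KE_i = ½ΣIω² = 2917 J; KE_f = ½(1.707)(58.46)² = 2917 J.
Fraction dissipated = (KE_i − KE_f)/KE_i = 5.595e-05.

fraction ≈ 5.60e-05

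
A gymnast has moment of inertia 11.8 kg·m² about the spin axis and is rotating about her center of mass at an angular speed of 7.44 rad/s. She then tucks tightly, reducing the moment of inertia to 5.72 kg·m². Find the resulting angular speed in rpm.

Angular momentum about the spin axis is conserved since the torque about it is zero.
ω₂ = I₁ω₁ / I₂ = (11.80)(7.44 rad/s) / (5.720) = 15.35 rad/s = 146.6 rpm.

ω₂ ≈ 147 rpm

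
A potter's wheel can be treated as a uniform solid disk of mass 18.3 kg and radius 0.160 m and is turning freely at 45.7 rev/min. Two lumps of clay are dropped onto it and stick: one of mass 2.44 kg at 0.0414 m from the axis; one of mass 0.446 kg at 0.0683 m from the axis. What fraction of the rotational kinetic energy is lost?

The added mass arrives with no angular momentum about the axis, and any external torque about the axis is negligible, so the system's angular momentum is conserved.
I_p = ½(18.3)(0.160)² = 0.2342 kg·m².
Added inertia Σmr² = (2.44)(0.0414)² + (0.446)(0.0683)² = 0.006263 kg·m²; I_f = 0.2342 + 0.006263 = 0.2405 kg·m².
ω_f = I_p ω_i / I_f = (0.2342)(45.7) / 0.2405 = 44.51 rpm.
KE_i = ½(0.2342)(4.786 rad/s)² = 2.682 J; KE_f = ½(0.2405)(4.661)² = 2.613 J.
Fraction lost = 0.02604.

fraction ≈ 0.0260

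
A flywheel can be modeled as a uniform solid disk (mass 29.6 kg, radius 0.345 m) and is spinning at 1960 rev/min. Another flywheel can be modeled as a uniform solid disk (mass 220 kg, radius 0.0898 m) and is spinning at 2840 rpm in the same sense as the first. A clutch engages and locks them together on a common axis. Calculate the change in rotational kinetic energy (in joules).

ΔKE ≈ -2510 J

No external torque acts about the common axis, so total angular momentum is conserved.
Moments of inertia: I_A = ½(29.6)(0.345)² = 1.762 kg·m²; I_B = ½(220)(0.0898)² = 0.8870 kg·m².
Taking A's sense as positive: L = (1.762)(1960) + (0.8870)(2840) = 5972 kg·m²·rpm.
Combined I = 1.762 + 0.8870 = 2.649 kg·m².
ω_f = L / I = 5972 / 2.649 = 2255 rpm.
KE_i = ½ΣIω² = 76330 J; KE_f = ½(2.649)(236.1)² = 73830 J.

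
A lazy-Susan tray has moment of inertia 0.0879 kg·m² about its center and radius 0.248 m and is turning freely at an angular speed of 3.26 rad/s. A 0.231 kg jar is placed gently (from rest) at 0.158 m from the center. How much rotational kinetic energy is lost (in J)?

The added mass arrives with no angular momentum about the center, and any external torque about the center is negligible, so the system's angular momentum is conserved.
Added inertia Σmr² = (0.231)(0.158)² = 0.005767 kg·m²; I_f = 0.08790 + 0.005767 = 0.09367 kg·m².
ω_f = I_p ω_i / I_f = (0.08790)(3.26) / 0.09367 = 3.059 rad/s.
KE_i = ½(0.08790)(3.260 rad/s)² = 0.4671 J; KE_f = ½(0.09367)(3.059)² = 0.4383 J.

energy lost ≈ 0.0288 J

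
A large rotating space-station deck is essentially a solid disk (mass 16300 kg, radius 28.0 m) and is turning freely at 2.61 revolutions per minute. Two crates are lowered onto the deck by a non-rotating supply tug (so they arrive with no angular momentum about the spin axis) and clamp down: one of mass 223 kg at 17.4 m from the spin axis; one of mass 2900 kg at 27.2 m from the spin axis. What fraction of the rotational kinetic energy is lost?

No external torque acts about the spin axis; L_before = L_after.
I_p = ½(16300)(28.0)² = 6.390e+06 kg·m².
Added inertia Σmr² = (223)(17.4)² + (2900)(27.2)² = 2.213e+06 kg·m²; I_f = 6.390e+06 + 2.213e+06 = 8.603e+06 kg·m².
ω_f = I_p ω_i / I_f = (6.390e+06)(2.61) / 8.603e+06 = 1.939 rpm.
KE_i = ½(6.390e+06)(0.2733 rad/s)² = 2.387e+05 J; KE_f = ½(8.603e+06)(0.2030)² = 1.773e+05 J.
Fraction lost = 0.2573.

fraction ≈ 0.257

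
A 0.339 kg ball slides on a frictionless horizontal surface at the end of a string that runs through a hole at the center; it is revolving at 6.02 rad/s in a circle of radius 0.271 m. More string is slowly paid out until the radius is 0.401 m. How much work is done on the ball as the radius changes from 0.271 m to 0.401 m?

The constraining force is radial, so m r² ω about the center is conserved.
ω₂ = ω₁ (r₁/r₂)² = (6.02)(0.271/0.401)² = 2.749 rad/s.
W = ΔKE = ½m(v₂² − v₁²) = -0.2451 J.

W ≈ -0.245 J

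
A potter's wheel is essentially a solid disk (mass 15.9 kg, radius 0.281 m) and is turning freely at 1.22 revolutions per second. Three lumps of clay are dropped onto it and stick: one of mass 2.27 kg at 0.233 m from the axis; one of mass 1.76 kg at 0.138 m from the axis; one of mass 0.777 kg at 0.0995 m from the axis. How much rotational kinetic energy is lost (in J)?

energy lost ≈ 3.83 J

No external torque acts about the axis; L_before = L_after.
I_p = ½(15.9)(0.281)² = 0.6277 kg·m².
Added inertia Σmr² = (2.27)(0.233)² + (1.76)(0.138)² + (0.777)(0.0995)² = 0.1644 kg·m²; I_f = 0.6277 + 0.1644 = 0.7922 kg·m².
ω_f = I_p ω_i / I_f = (0.6277)(1.22) / 0.7922 = 0.9667 rev/s.
KE_i = ½(0.6277)(7.665 rad/s)² = 18.44 J; KE_f = ½(0.7922)(6.074)² = 14.61 J.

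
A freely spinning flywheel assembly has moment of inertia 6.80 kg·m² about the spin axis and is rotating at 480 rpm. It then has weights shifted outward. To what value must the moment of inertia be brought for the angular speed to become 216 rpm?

I₂ ≈ 15.1 kg·m²

Angular momentum about the spin axis is conserved since the torque about it is zero.
I₂ = I₁ω₁ / ω₂ = (6.80)(480) / (216) = 15.11 kg·m².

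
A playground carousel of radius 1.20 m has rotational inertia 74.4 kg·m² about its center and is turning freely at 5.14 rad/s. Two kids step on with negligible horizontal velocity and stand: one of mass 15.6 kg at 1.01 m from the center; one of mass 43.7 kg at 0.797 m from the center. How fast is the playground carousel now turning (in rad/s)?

ω_f ≈ 3.24 rad/s

No external torque acts about the center; L_before = L_after.
Added inertia Σmr² = (15.6)(1.01)² + (43.7)(0.797)² = 43.67 kg·m²; I_f = 74.40 + 43.67 = 118.1 kg·m².
ω_f = I_p ω_i / I_f = (74.40)(5.14) / 118.1 = 3.239 rad/s.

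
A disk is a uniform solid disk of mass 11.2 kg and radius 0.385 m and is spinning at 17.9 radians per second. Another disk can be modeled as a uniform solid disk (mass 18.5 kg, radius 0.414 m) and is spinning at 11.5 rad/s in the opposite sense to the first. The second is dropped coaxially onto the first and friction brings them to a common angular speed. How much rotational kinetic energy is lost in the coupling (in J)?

No external torque acts about the common axis, so total angular momentum is conserved.
Moments of inertia: I_A = ½(11.2)(0.385)² = 0.8301 kg·m²; I_B = ½(18.5)(0.414)² = 1.585 kg·m².
Taking A's sense as positive: L = (0.8301)(17.9) − (1.585)(11.5) = -3.374 kg·m²·rad/s.
Combined I = 0.8301 + 1.585 = 2.415 kg·m².
ω_f = L / I = -3.374 / 2.415 = -1.397 rad/s.
KE_i = ½ΣIω² = 237.8 J; KE_f = ½(2.415)(1.397)² = 2.357 J.

ΔKE lost ≈ 235 J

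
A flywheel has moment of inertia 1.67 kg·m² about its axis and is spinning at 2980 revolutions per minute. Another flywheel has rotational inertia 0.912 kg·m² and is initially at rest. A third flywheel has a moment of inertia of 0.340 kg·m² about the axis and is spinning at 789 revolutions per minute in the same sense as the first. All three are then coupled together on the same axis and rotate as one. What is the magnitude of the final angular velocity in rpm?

The coupling torques are internal; angular momentum about the shared axis is conserved.
Taking A's sense as positive: L = (1.670)(2980) + (0.3400)(789) = 5245 kg·m²·rpm.
Combined I = 1.670 + 0.9120 + 0.3400 = 2.922 kg·m².
ω_f = L / I = 5245 / 2.922 = 1795 rpm.

|ω_f| ≈ 1790 rpm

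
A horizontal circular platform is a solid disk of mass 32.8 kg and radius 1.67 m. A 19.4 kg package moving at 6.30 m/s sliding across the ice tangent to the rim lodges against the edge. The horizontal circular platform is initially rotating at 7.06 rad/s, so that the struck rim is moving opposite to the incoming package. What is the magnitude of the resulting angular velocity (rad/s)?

|ω_f| ≈ 1.19 rad/s

About the central axle the impulsive forces during the collision are internal, so angular momentum about that axis is conserved.
I_p = ½(32.8)(1.67)² = 45.74 kg·m². Taking the sense of the package's angular momentum as positive, L_{package} = m v R = (19.4)(6.30)(1.67) = 204.1 kg·m²/s.
L_i = −I_p ω_p + m v R = −(45.74)(7.06) + 204.1 = -118.8 kg·m²/s.
After sticking, I_f = I_p + m R² = 45.74 + (19.4)(1.67)² = 99.84 kg·m².
ω_f = L_i / I_f = -118.8 / 99.84 = -1.190 rad/s.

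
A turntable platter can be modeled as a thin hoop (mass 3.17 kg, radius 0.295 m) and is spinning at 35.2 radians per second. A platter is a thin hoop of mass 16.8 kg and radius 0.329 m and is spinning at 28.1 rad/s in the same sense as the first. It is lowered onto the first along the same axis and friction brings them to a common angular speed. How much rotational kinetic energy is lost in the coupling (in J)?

No external torque acts about the common axis, so total angular momentum is conserved.
Moments of inertia: I_A = (3.17)(0.295)² = 0.2759 kg·m²; I_B = (16.8)(0.329)² = 1.818 kg·m².
Taking A's sense as positive: L = (0.2759)(35.2) + (1.818)(28.1) = 60.81 kg·m²·rad/s.
Combined I = 0.2759 + 1.818 = 2.094 kg·m².
ω_f = L / I = 60.81 / 2.094 = 29.04 rad/s.
KE_i = ½ΣIω² = 888.8 J; KE_f = ½(2.094)(29.04)² = 882.8 J.

ΔKE lost ≈ 6.04 J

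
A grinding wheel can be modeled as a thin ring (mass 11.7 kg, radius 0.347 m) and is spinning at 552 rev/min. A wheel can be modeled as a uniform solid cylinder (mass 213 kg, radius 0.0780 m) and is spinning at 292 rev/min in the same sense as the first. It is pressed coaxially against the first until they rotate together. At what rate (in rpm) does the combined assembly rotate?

|ω_f| ≈ 470 rpm

The coupling torques are internal; angular momentum about the shared axis is conserved.
Moments of inertia: I_A = (11.7)(0.347)² = 1.409 kg·m²; I_B = ½(213)(0.0780)² = 0.6479 kg·m².
Taking A's sense as positive: L = (1.409)(552) + (0.6479)(292) = 966.8 kg·m²·rpm.
Combined I = 1.409 + 0.6479 = 2.057 kg·m².
ω_f = L / I = 966.8 / 2.057 = 470.1 rpm.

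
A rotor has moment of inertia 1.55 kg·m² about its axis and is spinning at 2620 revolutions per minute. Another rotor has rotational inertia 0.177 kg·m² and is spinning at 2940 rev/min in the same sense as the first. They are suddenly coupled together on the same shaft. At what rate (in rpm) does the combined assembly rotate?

|ω_f| ≈ 2650 rpm

The coupling torques are internal; angular momentum about the shared axis is conserved.
Taking A's sense as positive: L = (1.550)(2620) + (0.1770)(2940) = 4581 kg·m²·rpm.
Combined I = 1.550 + 0.1770 = 1.727 kg·m².
ω_f = L / I = 4581 / 1.727 = 2653 rpm.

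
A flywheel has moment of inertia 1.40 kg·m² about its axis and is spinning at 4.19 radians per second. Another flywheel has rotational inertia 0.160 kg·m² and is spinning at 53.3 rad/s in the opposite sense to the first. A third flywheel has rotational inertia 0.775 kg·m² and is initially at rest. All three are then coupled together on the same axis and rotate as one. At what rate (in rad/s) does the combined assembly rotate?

|ω_f| ≈ 1.14 rad/s

The coupling torques are internal; angular momentum about the shared axis is conserved.
Taking A's sense as positive: L = (1.400)(4.19) − (0.1600)(53.3) = -2.662 kg·m²·rad/s.
Combined I = 1.400 + 0.1600 + 0.7750 = 2.335 kg·m².
ω_f = L / I = -2.662 / 2.335 = -1.140 rad/s.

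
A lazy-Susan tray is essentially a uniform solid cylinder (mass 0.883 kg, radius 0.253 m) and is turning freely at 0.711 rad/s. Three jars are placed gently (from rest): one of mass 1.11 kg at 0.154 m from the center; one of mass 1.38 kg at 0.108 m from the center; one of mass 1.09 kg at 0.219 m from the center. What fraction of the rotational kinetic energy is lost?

fraction ≈ 0.770

The added mass arrives with no angular momentum about the center, and any external torque about the center is negligible, so the system's angular momentum is conserved.
I_p = ½(0.883)(0.253)² = 0.02826 kg·m².
Added inertia Σmr² = (1.11)(0.154)² + (1.38)(0.108)² + (1.09)(0.219)² = 0.09470 kg·m²; I_f = 0.02826 + 0.09470 = 0.1230 kg·m².
ω_f = I_p ω_i / I_f = (0.02826)(0.711) / 0.1230 = 0.1634 rad/s.
KE_i = ½(0.02826)(0.7110 rad/s)² = 0.007143 J; KE_f = ½(0.1230)(0.1634)² = 0.001642 J.
Fraction lost = 0.7702.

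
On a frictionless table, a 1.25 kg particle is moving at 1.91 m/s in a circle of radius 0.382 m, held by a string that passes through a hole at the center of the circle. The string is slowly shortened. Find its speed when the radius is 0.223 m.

The only horizontal force on the mass is along the cord (radial), so it exerts no torque about the hole and angular momentum m v r is conserved.
v₂ = v₁ r₁ / r₂ = (1.91)(0.382) / (0.223) = 3.272 m/s.

v₂ ≈ 3.27 m/s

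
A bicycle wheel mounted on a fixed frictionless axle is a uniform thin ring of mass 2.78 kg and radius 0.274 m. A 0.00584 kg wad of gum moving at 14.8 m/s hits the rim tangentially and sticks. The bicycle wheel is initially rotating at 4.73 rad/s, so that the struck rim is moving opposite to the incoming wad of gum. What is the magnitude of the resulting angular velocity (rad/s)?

About the axle the impulsive forces during the collision are internal, so angular momentum about that axis is conserved.
I_p = (2.78)(0.274)² = 0.2087 kg·m². Taking the sense of the wad of gum's angular momentum as positive, L_{wad} = m v R = (0.00584)(14.8)(0.274) = 0.02368 kg·m²/s.
L_i = −I_p ω_p + m v R = −(0.2087)(4.73) + 0.02368 = -0.9635 kg·m²/s.
After sticking, I_f = I_p + m R² = 0.2087 + (0.00584)(0.274)² = 0.2091 kg·m².
ω_f = L_i / I_f = -0.9635 / 0.2091 = -4.607 rad/s.

|ω_f| ≈ 4.61 rad/s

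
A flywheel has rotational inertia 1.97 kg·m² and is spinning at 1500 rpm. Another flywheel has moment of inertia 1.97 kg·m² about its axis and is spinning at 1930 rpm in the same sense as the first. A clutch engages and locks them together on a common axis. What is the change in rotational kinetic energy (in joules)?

ΔKE ≈ -999 J

The coupling torques are internal; angular momentum about the shared axis is conserved.
Taking A's sense as positive: L = (1.970)(1500) + (1.970)(1930) = 6757 kg·m²·rpm.
Combined I = 1.970 + 1.970 = 3.940 kg·m².
ω_f = L / I = 6757 / 3.940 = 1715 rpm.
KE_i = ½ΣIω² = 64540 J; KE_f = ½(3.940)(179.6)² = 63540 J.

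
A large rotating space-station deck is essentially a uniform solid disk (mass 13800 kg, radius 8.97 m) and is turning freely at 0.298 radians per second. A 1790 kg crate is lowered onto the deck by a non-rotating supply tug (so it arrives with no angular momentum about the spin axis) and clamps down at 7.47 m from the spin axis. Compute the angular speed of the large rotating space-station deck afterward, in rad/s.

ω_f ≈ 0.253 rad/s

The added mass arrives with no angular momentum about the spin axis, and any external torque about the spin axis is negligible, so the system's angular momentum is conserved.
I_p = ½(13800)(8.97)² = 5.552e+05 kg·m².
Added inertia Σmr² = (1790)(7.47)² = 99880 kg·m²; I_f = 5.552e+05 + 99880 = 6.551e+05 kg·m².
ω_f = I_p ω_i / I_f = (5.552e+05)(0.298) / 6.551e+05 = 0.2526 rad/s.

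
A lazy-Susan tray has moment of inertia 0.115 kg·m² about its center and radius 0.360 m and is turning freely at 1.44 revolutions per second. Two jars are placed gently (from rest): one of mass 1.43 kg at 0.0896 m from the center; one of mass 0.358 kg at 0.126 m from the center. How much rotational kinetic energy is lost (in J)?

energy lost ≈ 0.611 J

The added mass arrives with no angular momentum about the center, and any external torque about the center is negligible, so the system's angular momentum is conserved.
Added inertia Σmr² = (1.43)(0.0896)² + (0.358)(0.126)² = 0.01716 kg·m²; I_f = 0.1150 + 0.01716 = 0.1322 kg·m².
ω_f = I_p ω_i / I_f = (0.1150)(1.44) / 0.1322 = 1.253 rev/s.
KE_i = ½(0.1150)(9.048 rad/s)² = 4.707 J; KE_f = ½(0.1322)(7.873)² = 4.096 J.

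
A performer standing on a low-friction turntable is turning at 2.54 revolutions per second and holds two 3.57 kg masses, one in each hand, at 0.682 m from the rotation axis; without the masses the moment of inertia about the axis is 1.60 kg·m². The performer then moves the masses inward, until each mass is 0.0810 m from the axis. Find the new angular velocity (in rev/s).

ω₂ ≈ 7.59 rev/s

Angular momentum about the spin axis is conserved since the torque about it is zero.
I₁ = 1.60 + 2(3.57)(0.682)² = 4.921 kg·m²; I₂ = 1.60 + 2(3.57)(0.0810)² = 1.647 kg·m².
ω₂ = I₁ω₁ / I₂ = (4.921)(2.54 rev/s) / (1.647) = 7.590 rev/s.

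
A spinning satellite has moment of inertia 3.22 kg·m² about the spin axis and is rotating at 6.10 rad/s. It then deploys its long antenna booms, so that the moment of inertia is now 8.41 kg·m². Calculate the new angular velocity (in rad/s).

No external torque acts about the spin axis, so angular momentum is conserved.
ω₂ = I₁ω₁ / I₂ = (3.220)(6.10 rad/s) / (8.410) = 2.336 rad/s.

ω₂ ≈ 2.34 rad/s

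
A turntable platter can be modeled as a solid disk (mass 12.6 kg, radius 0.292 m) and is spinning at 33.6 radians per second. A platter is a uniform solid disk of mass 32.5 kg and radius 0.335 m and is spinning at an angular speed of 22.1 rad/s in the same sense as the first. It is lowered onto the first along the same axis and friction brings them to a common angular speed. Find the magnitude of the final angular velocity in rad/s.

No external torque acts about the common axis, so total angular momentum is conserved.
Moments of inertia: I_A = ½(12.6)(0.292)² = 0.5372 kg·m²; I_B = ½(32.5)(0.335)² = 1.824 kg·m².
Taking A's sense as positive: L = (0.5372)(33.6) + (1.824)(22.1) = 58.35 kg·m²·rad/s.
Combined I = 0.5372 + 1.824 = 2.361 kg·m².
ω_f = L / I = 58.35 / 2.361 = 24.72 rad/s.

|ω_f| ≈ 24.7 rad/s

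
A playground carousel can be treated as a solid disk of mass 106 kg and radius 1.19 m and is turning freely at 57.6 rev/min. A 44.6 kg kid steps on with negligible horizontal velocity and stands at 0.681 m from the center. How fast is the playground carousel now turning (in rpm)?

The added mass arrives with no angular momentum about the center, and any external torque about the center is negligible, so the system's angular momentum is conserved.
I_p = ½(106)(1.19)² = 75.05 kg·m².
Added inertia Σmr² = (44.6)(0.681)² = 20.68 kg·m²; I_f = 75.05 + 20.68 = 95.74 kg·m².
ω_f = I_p ω_i / I_f = (75.05)(57.6) / 95.74 = 45.16 rpm.

ω_f ≈ 45.2 rpm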